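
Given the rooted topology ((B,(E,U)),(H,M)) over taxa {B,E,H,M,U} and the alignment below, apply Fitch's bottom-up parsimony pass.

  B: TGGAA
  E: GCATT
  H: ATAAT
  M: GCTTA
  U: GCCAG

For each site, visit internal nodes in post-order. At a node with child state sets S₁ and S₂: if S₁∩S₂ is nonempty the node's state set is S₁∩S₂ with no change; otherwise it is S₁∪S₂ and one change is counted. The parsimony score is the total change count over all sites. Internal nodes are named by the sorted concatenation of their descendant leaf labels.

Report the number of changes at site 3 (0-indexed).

[col 0] EU: children E:{G}, U:{G} ∩→ {G}; cost 0
[col 0] BEU: children B:{T}, EU:{G} ∪→ {G,T}; cost 1
[col 0] HM: children H:{A}, M:{G} ∪→ {A,G}; cost 1
[col 0] BEHMU: children BEU:{G,T}, HM:{A,G} ∩→ {G}; cost 0
[col 1] EU: children E:{C}, U:{C} ∩→ {C}; cost 0
[col 1] BEU: children B:{G}, EU:{C} ∪→ {C,G}; cost 1
[col 1] HM: children H:{T}, M:{C} ∪→ {C,T}; cost 1
[col 1] BEHMU: children BEU:{C,G}, HM:{C,T} ∩→ {C}; cost 0
[col 2] EU: children E:{A}, U:{C} ∪→ {A,C}; cost 1
[col 2] BEU: children B:{G}, EU:{A,C} ∪→ {A,C,G}; cost 1
[col 2] HM: children H:{A}, M:{T} ∪→ {A,T}; cost 1
[col 2] BEHMU: children BEU:{A,C,G}, HM:{A,T} ∩→ {A}; cost 0
[col 3] EU: children E:{T}, U:{A} ∪→ {A,T}; cost 1
[col 3] BEU: children B:{A}, EU:{A,T} ∩→ {A}; cost 0
[col 3] HM: children H:{A}, M:{T} ∪→ {A,T}; cost 1
[col 3] BEHMU: children BEU:{A}, HM:{A,T} ∩→ {A}; cost 0
[col 4] EU: children E:{T}, U:{G} ∪→ {G,T}; cost 1
[col 4] BEU: children B:{A}, EU:{G,T} ∪→ {A,G,T}; cost 1
[col 4] HM: children H:{T}, M:{A} ∪→ {A,T}; cost 1
[col 4] BEHMU: children BEU:{A,G,T}, HM:{A,T} ∩→ {A,T}; cost 0
per-site changes: [2, 2, 3, 2, 3]; total = 12

2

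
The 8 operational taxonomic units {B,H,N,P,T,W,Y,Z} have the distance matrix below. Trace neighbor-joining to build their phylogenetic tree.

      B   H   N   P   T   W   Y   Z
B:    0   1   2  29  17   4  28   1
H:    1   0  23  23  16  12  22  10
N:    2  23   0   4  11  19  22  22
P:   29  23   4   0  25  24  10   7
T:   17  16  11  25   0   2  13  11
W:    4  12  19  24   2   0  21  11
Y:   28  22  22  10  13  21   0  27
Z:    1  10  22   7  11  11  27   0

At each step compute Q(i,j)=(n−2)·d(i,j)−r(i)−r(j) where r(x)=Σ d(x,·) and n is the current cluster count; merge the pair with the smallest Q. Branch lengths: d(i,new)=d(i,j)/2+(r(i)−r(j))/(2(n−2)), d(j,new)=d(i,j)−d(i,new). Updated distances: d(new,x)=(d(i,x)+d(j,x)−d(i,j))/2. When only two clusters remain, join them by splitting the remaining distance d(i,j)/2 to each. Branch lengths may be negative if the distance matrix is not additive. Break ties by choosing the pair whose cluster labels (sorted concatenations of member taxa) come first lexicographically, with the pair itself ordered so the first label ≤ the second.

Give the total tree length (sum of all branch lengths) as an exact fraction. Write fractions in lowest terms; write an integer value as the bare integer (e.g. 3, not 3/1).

321/8

step 1: merge (P,Y) at d=10, Q=-205; branch lengths P→13/4, Y→27/4; new cluster PY
  updated: d(B,PY)=47/2, d(H,PY)=35/2, d(N,PY)=8, d(PY,T)=14, d(PY,W)=35/2, d(PY,Z)=12
step 2: merge (N,PY) at d=8, Q=-275/2; branch lengths N→13/4, PY→19/4; new cluster NPY
  updated: d(B,NPY)=35/4, d(H,NPY)=65/4, d(NPY,T)=17/2, d(NPY,W)=57/4, d(NPY,Z)=13
step 3: merge (T,W) at d=2, Q=-359/4; branch lengths T→77/32, W→-13/32; new cluster TW
  updated: d(B,TW)=19/2, d(H,TW)=13, d(NPY,TW)=83/8, d(TW,Z)=10
step 4: merge (NPY,TW) at d=83/8, Q=-481/8; branch lengths NPY→293/48, TW→205/48; new cluster NPTWY
  updated: d(B,NPTWY)=63/16, d(H,NPTWY)=151/16, d(NPTWY,Z)=101/16
step 5: merge (B,H) at d=1, Q=-195/8; branch lengths B→-25/8, H→33/8; new cluster BH
  updated: d(BH,NPTWY)=99/16, d(BH,Z)=5
step 6: merge (BH,NPTWY) at d=99/16, Q=-35/2; branch lengths BH→39/16, NPTWY→15/4; new cluster BHNPTWY
  updated: d(BHNPTWY,Z)=41/16
step 7: merge (BHNPTWY,Z) at d=41/16; branch lengths BHNPTWY→41/32, Z→41/32; new cluster BHNPTWYZ
final tree: (((B:-25/8,H:33/8):39/16,((N:13/4,(P:13/4,Y:27/4):19/4):293/48,(T:77/32,W:-13/32):205/48):15/4):41/32,Z:41/32)
total length: 321/8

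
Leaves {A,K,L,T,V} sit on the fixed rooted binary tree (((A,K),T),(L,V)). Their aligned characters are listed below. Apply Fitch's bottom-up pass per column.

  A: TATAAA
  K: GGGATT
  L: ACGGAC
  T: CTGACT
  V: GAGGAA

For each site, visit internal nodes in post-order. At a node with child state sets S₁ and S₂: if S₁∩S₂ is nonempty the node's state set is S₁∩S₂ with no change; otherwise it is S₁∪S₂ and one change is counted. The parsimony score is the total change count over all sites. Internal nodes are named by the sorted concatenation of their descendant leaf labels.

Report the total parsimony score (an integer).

13

[col 0] AK: children A:{T}, K:{G} ∪→ {G,T}; cost 1
[col 0] AKT: children AK:{G,T}, T:{C} ∪→ {C,G,T}; cost 1
[col 0] LV: children L:{A}, V:{G} ∪→ {A,G}; cost 1
[col 0] AKLTV: children AKT:{C,G,T}, LV:{A,G} ∩→ {G}; cost 0
[col 1] AK: children A:{A}, K:{G} ∪→ {A,G}; cost 1
[col 1] AKT: children AK:{A,G}, T:{T} ∪→ {A,G,T}; cost 1
[col 1] LV: children L:{C}, V:{A} ∪→ {A,C}; cost 1
[col 1] AKLTV: children AKT:{A,G,T}, LV:{A,C} ∩→ {A}; cost 0
[col 2] AK: children A:{T}, K:{G} ∪→ {G,T}; cost 1
[col 2] AKT: children AK:{G,T}, T:{G} ∩→ {G}; cost 0
[col 2] LV: children L:{G}, V:{G} ∩→ {G}; cost 0
[col 2] AKLTV: children AKT:{G}, LV:{G} ∩→ {G}; cost 0
[col 3] AK: children A:{A}, K:{A} ∩→ {A}; cost 0
[col 3] AKT: children AK:{A}, T:{A} ∩→ {A}; cost 0
[col 3] LV: children L:{G}, V:{G} ∩→ {G}; cost 0
[col 3] AKLTV: children AKT:{A}, LV:{G} ∪→ {A,G}; cost 1
[col 4] AK: children A:{A}, K:{T} ∪→ {A,T}; cost 1
[col 4] AKT: children AK:{A,T}, T:{C} ∪→ {A,C,T}; cost 1
[col 4] LV: children L:{A}, V:{A} ∩→ {A}; cost 0
[col 4] AKLTV: children AKT:{A,C,T}, LV:{A} ∩→ {A}; cost 0
[col 5] AK: children A:{A}, K:{T} ∪→ {A,T}; cost 1
[col 5] AKT: children AK:{A,T}, T:{T} ∩→ {T}; cost 0
[col 5] LV: children L:{C}, V:{A} ∪→ {A,C}; cost 1
[col 5] AKLTV: children AKT:{T}, LV:{A,C} ∪→ {A,C,T}; cost 1
per-site changes: [3, 3, 1, 1, 2, 3]; total = 13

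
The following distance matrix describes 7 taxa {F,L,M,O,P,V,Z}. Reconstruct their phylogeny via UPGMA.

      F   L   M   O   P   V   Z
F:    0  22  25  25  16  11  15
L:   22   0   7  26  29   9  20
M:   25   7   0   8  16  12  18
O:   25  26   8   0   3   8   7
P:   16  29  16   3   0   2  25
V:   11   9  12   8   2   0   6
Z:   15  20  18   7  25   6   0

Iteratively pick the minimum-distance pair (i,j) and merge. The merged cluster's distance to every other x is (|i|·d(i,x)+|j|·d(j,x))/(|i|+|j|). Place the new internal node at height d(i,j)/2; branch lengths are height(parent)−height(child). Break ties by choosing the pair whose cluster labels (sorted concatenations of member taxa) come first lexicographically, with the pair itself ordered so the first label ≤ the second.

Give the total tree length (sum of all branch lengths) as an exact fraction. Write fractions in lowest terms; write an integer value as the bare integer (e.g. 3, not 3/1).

971/24

1. join P+V (d=2) ⇒ PV; edges |P|=1, |V|=1
  updated: d(F,PV)=27/2, d(L,PV)=19, d(M,PV)=14, d(O,PV)=11/2, d(PV,Z)=31/2
2. join O+PV (d=11/2) ⇒ OPV; edges |O|=11/4, |PV|=7/4
  updated: d(F,OPV)=52/3, d(L,OPV)=64/3, d(M,OPV)=12, d(OPV,Z)=38/3
3. join L+M (d=7) ⇒ LM; edges |L|=7/2, |M|=7/2
  updated: d(F,LM)=47/2, d(LM,OPV)=50/3, d(LM,Z)=19
4. join OPV+Z (d=38/3) ⇒ OPVZ; edges |OPV|=43/12, |Z|=19/3
  updated: d(F,OPVZ)=67/4, d(LM,OPVZ)=69/4
5. join F+OPVZ (d=67/4) ⇒ FOPVZ; edges |F|=67/8, |OPVZ|=49/24
  updated: d(FOPVZ,LM)=37/2
6. join FOPVZ+LM (d=37/2) ⇒ FLMOPVZ; edges |FOPVZ|=7/8, |LM|=23/4
final tree: ((F:67/8,((O:11/4,(P:1,V:1):7/4):43/12,Z:19/3):49/24):7/8,(L:7/2,M:7/2):23/4)
total length: 971/24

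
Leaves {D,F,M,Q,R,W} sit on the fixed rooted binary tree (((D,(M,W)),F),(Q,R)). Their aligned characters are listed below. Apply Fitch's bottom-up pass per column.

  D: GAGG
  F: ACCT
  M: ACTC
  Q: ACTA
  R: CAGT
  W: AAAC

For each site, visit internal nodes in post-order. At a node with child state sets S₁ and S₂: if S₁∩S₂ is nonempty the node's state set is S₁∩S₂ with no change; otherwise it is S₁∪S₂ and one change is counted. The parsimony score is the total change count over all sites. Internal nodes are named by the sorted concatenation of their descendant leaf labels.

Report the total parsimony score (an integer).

[col 0] MW: children M:{A}, W:{A} ∩→ {A}; cost 0
[col 0] DMW: children D:{G}, MW:{A} ∪→ {A,G}; cost 1
[col 0] DFMW: children DMW:{A,G}, F:{A} ∩→ {A}; cost 0
[col 0] QR: children Q:{A}, R:{C} ∪→ {A,C}; cost 1
[col 0] DFMQRW: children DFMW:{A}, QR:{A,C} ∩→ {A}; cost 0
[col 1] MW: children M:{C}, W:{A} ∪→ {A,C}; cost 1
[col 1] DMW: children D:{A}, MW:{A,C} ∩→ {A}; cost 0
[col 1] DFMW: children DMW:{A}, F:{C} ∪→ {A,C}; cost 1
[col 1] QR: children Q:{C}, R:{A} ∪→ {A,C}; cost 1
[col 1] DFMQRW: children DFMW:{A,C}, QR:{A,C} ∩→ {A,C}; cost 0
[col 2] MW: children M:{T}, W:{A} ∪→ {A,T}; cost 1
[col 2] DMW: children D:{G}, MW:{A,T} ∪→ {A,G,T}; cost 1
[col 2] DFMW: children DMW:{A,G,T}, F:{C} ∪→ {A,C,G,T}; cost 1
[col 2] QR: children Q:{T}, R:{G} ∪→ {G,T}; cost 1
[col 2] DFMQRW: children DFMW:{A,C,G,T}, QR:{G,T} ∩→ {G,T}; cost 0
[col 3] MW: children M:{C}, W:{C} ∩→ {C}; cost 0
[col 3] DMW: children D:{G}, MW:{C} ∪→ {C,G}; cost 1
[col 3] DFMW: children DMW:{C,G}, F:{T} ∪→ {C,G,T}; cost 1
[col 3] QR: children Q:{A}, R:{T} ∪→ {A,T}; cost 1
[col 3] DFMQRW: children DFMW:{C,G,T}, QR:{A,T} ∩→ {T}; cost 0
per-site changes: [2, 3, 4, 3]; total = 12

12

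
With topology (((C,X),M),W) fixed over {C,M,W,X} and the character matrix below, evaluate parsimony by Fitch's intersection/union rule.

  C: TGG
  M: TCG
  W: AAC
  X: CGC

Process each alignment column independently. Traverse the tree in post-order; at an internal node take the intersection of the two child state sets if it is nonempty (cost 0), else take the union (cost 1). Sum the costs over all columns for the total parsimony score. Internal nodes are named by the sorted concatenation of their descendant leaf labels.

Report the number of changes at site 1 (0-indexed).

CX@0: {T} ∪ {C} = {C,T} (union, +1)
CMX@0: {C,T} ∩ {T} = {T} (intersection, +0)
CMWX@0: {T} ∪ {A} = {A,T} (union, +1)
CX@1: {G} ∩ {G} = {G} (intersection, +0)
CMX@1: {G} ∪ {C} = {C,G} (union, +1)
CMWX@1: {C,G} ∪ {A} = {A,C,G} (union, +1)
CX@2: {G} ∪ {C} = {C,G} (union, +1)
CMX@2: {C,G} ∩ {G} = {G} (intersection, +0)
CMWX@2: {G} ∪ {C} = {C,G} (union, +1)
per-site changes: [2, 2, 2]; total = 6

2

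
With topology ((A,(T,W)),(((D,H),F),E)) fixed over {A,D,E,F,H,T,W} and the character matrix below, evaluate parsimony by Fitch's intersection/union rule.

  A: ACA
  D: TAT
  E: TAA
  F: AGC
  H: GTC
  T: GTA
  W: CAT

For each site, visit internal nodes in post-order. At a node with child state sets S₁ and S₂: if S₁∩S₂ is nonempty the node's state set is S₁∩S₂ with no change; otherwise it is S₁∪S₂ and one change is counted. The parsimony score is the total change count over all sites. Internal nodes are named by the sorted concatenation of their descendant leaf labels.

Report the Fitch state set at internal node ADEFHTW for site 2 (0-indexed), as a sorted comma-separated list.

TW@0: {G} ∪ {C} = {C,G} (union, +1)
ATW@0: {A} ∪ {C,G} = {A,C,G} (union, +1)
DH@0: {T} ∪ {G} = {G,T} (union, +1)
DFH@0: {G,T} ∪ {A} = {A,G,T} (union, +1)
DEFH@0: {A,G,T} ∩ {T} = {T} (intersection, +0)
ADEFHTW@0: {A,C,G} ∪ {T} = {A,C,G,T} (union, +1)
TW@1: {T} ∪ {A} = {A,T} (union, +1)
ATW@1: {C} ∪ {A,T} = {A,C,T} (union, +1)
DH@1: {A} ∪ {T} = {A,T} (union, +1)
DFH@1: {A,T} ∪ {G} = {A,G,T} (union, +1)
DEFH@1: {A,G,T} ∩ {A} = {A} (intersection, +0)
ADEFHTW@1: {A,C,T} ∩ {A} = {A} (intersection, +0)
TW@2: {A} ∪ {T} = {A,T} (union, +1)
ATW@2: {A} ∩ {A,T} = {A} (intersection, +0)
DH@2: {T} ∪ {C} = {C,T} (union, +1)
DFH@2: {C,T} ∩ {C} = {C} (intersection, +0)
DEFH@2: {C} ∪ {A} = {A,C} (union, +1)
ADEFHTW@2: {A} ∩ {A,C} = {A} (intersection, +0)
per-site changes: [5, 4, 3]; total = 12

A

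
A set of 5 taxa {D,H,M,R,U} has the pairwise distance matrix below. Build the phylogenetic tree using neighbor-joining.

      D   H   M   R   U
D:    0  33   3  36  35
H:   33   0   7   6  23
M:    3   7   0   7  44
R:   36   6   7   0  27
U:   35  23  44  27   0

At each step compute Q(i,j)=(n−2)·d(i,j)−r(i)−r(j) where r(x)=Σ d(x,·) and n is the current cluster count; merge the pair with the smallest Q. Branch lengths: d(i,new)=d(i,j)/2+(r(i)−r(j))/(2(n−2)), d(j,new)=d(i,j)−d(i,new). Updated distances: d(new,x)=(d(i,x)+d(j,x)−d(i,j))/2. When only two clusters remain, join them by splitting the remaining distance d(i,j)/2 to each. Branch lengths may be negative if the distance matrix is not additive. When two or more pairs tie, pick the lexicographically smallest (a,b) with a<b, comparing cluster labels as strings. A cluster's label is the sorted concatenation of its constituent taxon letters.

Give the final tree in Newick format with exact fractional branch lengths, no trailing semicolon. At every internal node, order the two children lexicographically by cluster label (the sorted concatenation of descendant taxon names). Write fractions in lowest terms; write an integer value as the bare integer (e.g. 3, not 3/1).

step 1: merge (D,M) at d=3, Q=-159; branch lengths D→55/6, M→-37/6; new cluster DM
  updated: d(DM,H)=37/2, d(DM,R)=20, d(DM,U)=38
step 2: merge (DM,R) at d=20, Q=-179/2; branch lengths DM→127/8, R→33/8; new cluster DMR
  updated: d(DMR,H)=9/4, d(DMR,U)=45/2
step 3: merge (DMR,H) at d=9/4, Q=-191/4; branch lengths DMR→7/8, H→11/8; new cluster DHMR
  updated: d(DHMR,U)=173/8
step 4: merge (DHMR,U) at d=173/8; branch lengths DHMR→173/16, U→173/16; new cluster DHMRU
final tree: ((((D:55/6,M:-37/6):127/8,R:33/8):7/8,H:11/8):173/16,U:173/16)
total length: 375/8

((((D:55/6,M:-37/6):127/8,R:33/8):7/8,H:11/8):173/16,U:173/16)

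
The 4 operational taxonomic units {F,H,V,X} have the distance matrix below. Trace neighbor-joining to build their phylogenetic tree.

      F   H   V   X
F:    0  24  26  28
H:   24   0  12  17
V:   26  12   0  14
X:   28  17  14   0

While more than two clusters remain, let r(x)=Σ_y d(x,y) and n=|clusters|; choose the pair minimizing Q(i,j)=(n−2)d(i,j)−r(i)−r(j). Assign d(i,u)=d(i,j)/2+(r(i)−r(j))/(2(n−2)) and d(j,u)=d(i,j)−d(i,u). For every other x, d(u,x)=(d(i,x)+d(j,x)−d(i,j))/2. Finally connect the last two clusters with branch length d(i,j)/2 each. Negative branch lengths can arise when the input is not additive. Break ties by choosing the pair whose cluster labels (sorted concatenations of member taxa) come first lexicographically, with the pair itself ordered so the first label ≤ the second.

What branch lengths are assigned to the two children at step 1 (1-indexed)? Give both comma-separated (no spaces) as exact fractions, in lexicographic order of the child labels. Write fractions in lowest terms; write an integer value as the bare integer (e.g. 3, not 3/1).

1. join F+H (d=24, Q=-83) ⇒ FH; edges |F|=73/4, |H|=23/4
  updated: d(FH,V)=7, d(FH,X)=21/2
2. join FH+V (d=7, Q=-63/2) ⇒ FHV; edges |FH|=7/4, |V|=21/4
  updated: d(FHV,X)=35/4
3. join FHV+X (d=35/4) ⇒ FHVX; edges |FHV|=35/8, |X|=35/8
final tree: (((F:73/4,H:23/4):7/4,V:21/4):35/8,X:35/8)
total length: 159/4

73/4,23/4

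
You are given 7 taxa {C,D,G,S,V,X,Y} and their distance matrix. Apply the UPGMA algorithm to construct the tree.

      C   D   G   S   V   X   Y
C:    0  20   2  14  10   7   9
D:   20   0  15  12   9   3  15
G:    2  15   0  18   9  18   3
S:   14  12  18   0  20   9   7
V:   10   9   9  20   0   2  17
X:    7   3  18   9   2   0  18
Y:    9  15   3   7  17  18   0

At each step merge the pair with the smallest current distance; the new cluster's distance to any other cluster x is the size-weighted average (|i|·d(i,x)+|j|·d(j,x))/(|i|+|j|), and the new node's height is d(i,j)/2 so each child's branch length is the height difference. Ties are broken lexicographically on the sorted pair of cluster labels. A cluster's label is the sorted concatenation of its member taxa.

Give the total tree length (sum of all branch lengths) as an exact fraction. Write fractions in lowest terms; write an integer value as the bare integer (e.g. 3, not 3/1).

step 1: merge (C,G) at d=2; branch lengths C→1, G→1; new cluster CG
  updated: d(CG,D)=35/2, d(CG,S)=16, d(CG,V)=19/2, d(CG,X)=25/2, d(CG,Y)=6
step 2: merge (V,X) at d=2; branch lengths V→1, X→1; new cluster VX
  updated: d(CG,VX)=11, d(D,VX)=6, d(S,VX)=29/2, d(VX,Y)=35/2
step 3: merge (CG,Y) at d=6; branch lengths CG→2, Y→3; new cluster CGY
  updated: d(CGY,D)=50/3, d(CGY,S)=13, d(CGY,VX)=79/6
step 4: merge (D,VX) at d=6; branch lengths D→3, VX→2; new cluster DVX
  updated: d(CGY,DVX)=43/3, d(DVX,S)=41/3
step 5: merge (CGY,S) at d=13; branch lengths CGY→7/2, S→13/2; new cluster CGSY
  updated: d(CGSY,DVX)=85/6
step 6: merge (CGSY,DVX) at d=85/6; branch lengths CGSY→7/12, DVX→49/12; new cluster CDGSVXY
final tree: ((((C:1,G:1):2,Y:3):7/2,S:13/2):7/12,(D:3,(V:1,X:1):2):49/12)
total length: 86/3

86/3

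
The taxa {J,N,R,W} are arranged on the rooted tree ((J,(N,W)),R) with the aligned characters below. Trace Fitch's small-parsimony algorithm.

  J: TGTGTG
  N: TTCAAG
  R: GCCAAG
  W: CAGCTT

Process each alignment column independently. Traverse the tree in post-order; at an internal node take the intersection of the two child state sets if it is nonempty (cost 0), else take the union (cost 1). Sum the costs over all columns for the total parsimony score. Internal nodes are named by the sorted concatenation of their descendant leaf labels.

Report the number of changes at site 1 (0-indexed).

NW@0: {T} ∪ {C} = {C,T} (union, +1)
JNW@0: {T} ∩ {C,T} = {T} (intersection, +0)
JNRW@0: {T} ∪ {G} = {G,T} (union, +1)
NW@1: {T} ∪ {A} = {A,T} (union, +1)
JNW@1: {G} ∪ {A,T} = {A,G,T} (union, +1)
JNRW@1: {A,G,T} ∪ {C} = {A,C,G,T} (union, +1)
NW@2: {C} ∪ {G} = {C,G} (union, +1)
JNW@2: {T} ∪ {C,G} = {C,G,T} (union, +1)
JNRW@2: {C,G,T} ∩ {C} = {C} (intersection, +0)
NW@3: {A} ∪ {C} = {A,C} (union, +1)
JNW@3: {G} ∪ {A,C} = {A,C,G} (union, +1)
JNRW@3: {A,C,G} ∩ {A} = {A} (intersection, +0)
NW@4: {A} ∪ {T} = {A,T} (union, +1)
JNW@4: {T} ∩ {A,T} = {T} (intersection, +0)
JNRW@4: {T} ∪ {A} = {A,T} (union, +1)
NW@5: {G} ∪ {T} = {G,T} (union, +1)
JNW@5: {G} ∩ {G,T} = {G} (intersection, +0)
JNRW@5: {G} ∩ {G} = {G} (intersection, +0)
per-site changes: [2, 3, 2, 2, 2, 1]; total = 12

3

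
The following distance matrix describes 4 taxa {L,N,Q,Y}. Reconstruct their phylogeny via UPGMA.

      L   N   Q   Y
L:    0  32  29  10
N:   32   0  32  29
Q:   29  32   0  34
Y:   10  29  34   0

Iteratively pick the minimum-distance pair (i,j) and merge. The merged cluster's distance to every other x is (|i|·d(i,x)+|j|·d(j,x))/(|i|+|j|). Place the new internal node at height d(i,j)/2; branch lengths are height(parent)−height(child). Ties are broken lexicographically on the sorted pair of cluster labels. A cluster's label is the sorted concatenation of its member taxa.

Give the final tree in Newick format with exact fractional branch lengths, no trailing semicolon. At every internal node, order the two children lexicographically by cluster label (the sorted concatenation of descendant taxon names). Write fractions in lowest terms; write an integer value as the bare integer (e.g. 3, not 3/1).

iteration 1: select L,Y (d=10); attach at lengths (5, 5); label the merged cluster LY
  updated: d(LY,N)=61/2, d(LY,Q)=63/2
iteration 2: select LY,N (d=61/2); attach at lengths (41/4, 61/4); label the merged cluster LNY
  updated: d(LNY,Q)=95/3
iteration 3: select LNY,Q (d=95/3); attach at lengths (7/12, 95/6); label the merged cluster LNQY
final tree: (((L:5,Y:5):41/4,N:61/4):7/12,Q:95/6)
total length: 623/12

(((L:5,Y:5):41/4,N:61/4):7/12,Q:95/6)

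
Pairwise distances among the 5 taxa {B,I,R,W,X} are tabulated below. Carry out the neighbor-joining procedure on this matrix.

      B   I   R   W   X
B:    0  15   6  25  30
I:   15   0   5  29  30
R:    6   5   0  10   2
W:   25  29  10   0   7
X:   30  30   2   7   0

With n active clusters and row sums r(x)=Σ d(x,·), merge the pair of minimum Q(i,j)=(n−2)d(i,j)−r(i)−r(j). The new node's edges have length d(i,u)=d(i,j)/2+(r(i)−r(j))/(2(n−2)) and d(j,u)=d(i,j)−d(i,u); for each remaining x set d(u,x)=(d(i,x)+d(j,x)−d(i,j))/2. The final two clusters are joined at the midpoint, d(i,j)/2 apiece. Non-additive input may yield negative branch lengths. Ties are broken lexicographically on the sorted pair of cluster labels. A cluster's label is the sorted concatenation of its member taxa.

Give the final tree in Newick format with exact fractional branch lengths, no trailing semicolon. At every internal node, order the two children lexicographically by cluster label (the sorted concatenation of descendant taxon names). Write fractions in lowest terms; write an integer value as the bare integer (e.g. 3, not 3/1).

(((B:29/4,I:31/4):13/2,R:-17/2):11/2,(W:23/6,X:19/6):11/2)

1. join W+X (d=7, Q=-119) ⇒ WX; edges |W|=23/6, |X|=19/6
  updated: d(B,WX)=24, d(I,WX)=26, d(R,WX)=5/2
2. join B+I (d=15, Q=-61) ⇒ BI; edges |B|=29/4, |I|=31/4
  updated: d(BI,R)=-2, d(BI,WX)=35/2
3. join BI+R (d=-2, Q=-18) ⇒ BIR; edges |BI|=13/2, |R|=-17/2
  updated: d(BIR,WX)=11
4. join BIR+WX (d=11) ⇒ BIRWX; edges |BIR|=11/2, |WX|=11/2
final tree: (((B:29/4,I:31/4):13/2,R:-17/2):11/2,(W:23/6,X:19/6):11/2)
total length: 31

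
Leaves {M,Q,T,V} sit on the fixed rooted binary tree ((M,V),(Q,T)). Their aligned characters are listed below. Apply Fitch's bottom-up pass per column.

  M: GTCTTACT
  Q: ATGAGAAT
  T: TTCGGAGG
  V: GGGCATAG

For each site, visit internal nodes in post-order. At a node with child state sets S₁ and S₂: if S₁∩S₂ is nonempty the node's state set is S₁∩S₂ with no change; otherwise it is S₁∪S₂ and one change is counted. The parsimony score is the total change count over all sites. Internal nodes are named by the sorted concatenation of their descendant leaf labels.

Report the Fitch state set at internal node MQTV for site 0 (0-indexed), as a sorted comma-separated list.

MV@0: {G} ∩ {G} = {G} (intersection, +0)
QT@0: {A} ∪ {T} = {A,T} (union, +1)
MQTV@0: {G} ∪ {A,T} = {A,G,T} (union, +1)
MV@1: {T} ∪ {G} = {G,T} (union, +1)
QT@1: {T} ∩ {T} = {T} (intersection, +0)
MQTV@1: {G,T} ∩ {T} = {T} (intersection, +0)
MV@2: {C} ∪ {G} = {C,G} (union, +1)
QT@2: {G} ∪ {C} = {C,G} (union, +1)
MQTV@2: {C,G} ∩ {C,G} = {C,G} (intersection, +0)
MV@3: {T} ∪ {C} = {C,T} (union, +1)
QT@3: {A} ∪ {G} = {A,G} (union, +1)
MQTV@3: {C,T} ∪ {A,G} = {A,C,G,T} (union, +1)
MV@4: {T} ∪ {A} = {A,T} (union, +1)
QT@4: {G} ∩ {G} = {G} (intersection, +0)
MQTV@4: {A,T} ∪ {G} = {A,G,T} (union, +1)
MV@5: {A} ∪ {T} = {A,T} (union, +1)
QT@5: {A} ∩ {A} = {A} (intersection, +0)
MQTV@5: {A,T} ∩ {A} = {A} (intersection, +0)
MV@6: {C} ∪ {A} = {A,C} (union, +1)
QT@6: {A} ∪ {G} = {A,G} (union, +1)
MQTV@6: {A,C} ∩ {A,G} = {A} (intersection, +0)
MV@7: {T} ∪ {G} = {G,T} (union, +1)
QT@7: {T} ∪ {G} = {G,T} (union, +1)
MQTV@7: {G,T} ∩ {G,T} = {G,T} (intersection, +0)
per-site changes: [2, 1, 2, 3, 2, 1, 2, 2]; total = 15

A,G,T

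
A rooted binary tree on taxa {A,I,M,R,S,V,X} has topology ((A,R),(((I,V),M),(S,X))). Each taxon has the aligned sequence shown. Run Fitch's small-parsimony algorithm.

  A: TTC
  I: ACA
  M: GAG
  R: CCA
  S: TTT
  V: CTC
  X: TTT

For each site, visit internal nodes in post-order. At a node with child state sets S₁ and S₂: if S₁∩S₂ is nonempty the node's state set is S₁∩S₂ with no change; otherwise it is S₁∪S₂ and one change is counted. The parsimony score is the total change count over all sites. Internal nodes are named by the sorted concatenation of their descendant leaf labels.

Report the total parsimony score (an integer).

11

AR@0: {T} ∪ {C} = {C,T} (union, +1)
IV@0: {A} ∪ {C} = {A,C} (union, +1)
IMV@0: {A,C} ∪ {G} = {A,C,G} (union, +1)
SX@0: {T} ∩ {T} = {T} (intersection, +0)
IMSVX@0: {A,C,G} ∪ {T} = {A,C,G,T} (union, +1)
AIMRSVX@0: {C,T} ∩ {A,C,G,T} = {C,T} (intersection, +0)
AR@1: {T} ∪ {C} = {C,T} (union, +1)
IV@1: {C} ∪ {T} = {C,T} (union, +1)
IMV@1: {C,T} ∪ {A} = {A,C,T} (union, +1)
SX@1: {T} ∩ {T} = {T} (intersection, +0)
IMSVX@1: {A,C,T} ∩ {T} = {T} (intersection, +0)
AIMRSVX@1: {C,T} ∩ {T} = {T} (intersection, +0)
AR@2: {C} ∪ {A} = {A,C} (union, +1)
IV@2: {A} ∪ {C} = {A,C} (union, +1)
IMV@2: {A,C} ∪ {G} = {A,C,G} (union, +1)
SX@2: {T} ∩ {T} = {T} (intersection, +0)
IMSVX@2: {A,C,G} ∪ {T} = {A,C,G,T} (union, +1)
AIMRSVX@2: {A,C} ∩ {A,C,G,T} = {A,C} (intersection, +0)
per-site changes: [4, 3, 4]; total = 11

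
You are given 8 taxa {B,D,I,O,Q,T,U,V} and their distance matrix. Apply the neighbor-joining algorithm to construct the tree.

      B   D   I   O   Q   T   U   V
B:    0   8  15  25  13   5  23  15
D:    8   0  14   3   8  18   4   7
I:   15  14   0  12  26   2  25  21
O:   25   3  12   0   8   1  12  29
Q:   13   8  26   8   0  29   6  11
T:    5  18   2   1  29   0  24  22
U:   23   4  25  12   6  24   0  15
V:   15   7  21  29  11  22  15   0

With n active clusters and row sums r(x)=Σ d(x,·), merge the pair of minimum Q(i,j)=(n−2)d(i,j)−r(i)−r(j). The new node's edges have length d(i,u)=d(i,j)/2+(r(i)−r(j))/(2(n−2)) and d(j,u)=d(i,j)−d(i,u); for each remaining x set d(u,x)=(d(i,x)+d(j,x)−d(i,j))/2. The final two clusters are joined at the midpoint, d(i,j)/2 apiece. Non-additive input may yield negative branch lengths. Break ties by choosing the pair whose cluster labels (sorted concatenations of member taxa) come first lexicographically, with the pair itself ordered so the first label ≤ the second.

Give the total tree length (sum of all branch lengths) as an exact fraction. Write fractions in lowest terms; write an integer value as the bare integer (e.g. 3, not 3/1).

1269/32

1. join I+T (d=2, Q=-204) ⇒ IT; edges |I|=13/6, |T|=-1/6
  updated: d(B,IT)=9, d(D,IT)=15, d(IT,O)=11/2, d(IT,Q)=53/2, d(IT,U)=47/2, d(IT,V)=41/2
2. join IT+O (d=11/2, Q=-155) ⇒ IOT; edges |IT|=9/2, |O|=1
  updated: d(B,IOT)=57/4, d(D,IOT)=25/4, d(IOT,Q)=29/2, d(IOT,U)=15, d(IOT,V)=22
3. join Q+U (d=6, Q=-183/2) ⇒ QU; edges |Q|=27/16, |U|=69/16
  updated: d(B,QU)=15, d(D,QU)=3, d(IOT,QU)=47/4, d(QU,V)=10
4. join B+IOT (d=57/4, Q=-255/4) ⇒ BIOT; edges |B|=163/24, |IOT|=179/24
  updated: d(BIOT,D)=0, d(BIOT,QU)=25/4, d(BIOT,V)=91/8
5. join BIOT+D (d=0, Q=-221/8) ⇒ BDIOT; edges |BIOT|=61/32, |D|=-61/32
  updated: d(BDIOT,QU)=37/8, d(BDIOT,V)=147/16
6. join BDIOT+QU (d=37/8, Q=-381/16) ⇒ BDIOQTU; edges |BDIOT|=61/32, |QU|=87/32
  updated: d(BDIOQTU,V)=233/32
7. join BDIOQTU+V (d=233/32) ⇒ BDIOQTUV; edges |BDIOQTU|=233/64, |V|=233/64
final tree: ((((B:163/24,((I:13/6,T:-1/6):9/2,O:1):179/24):61/32,D:-61/32):61/32,(Q:27/16,U:69/16):87/32):233/64,V:233/64)
total length: 1269/32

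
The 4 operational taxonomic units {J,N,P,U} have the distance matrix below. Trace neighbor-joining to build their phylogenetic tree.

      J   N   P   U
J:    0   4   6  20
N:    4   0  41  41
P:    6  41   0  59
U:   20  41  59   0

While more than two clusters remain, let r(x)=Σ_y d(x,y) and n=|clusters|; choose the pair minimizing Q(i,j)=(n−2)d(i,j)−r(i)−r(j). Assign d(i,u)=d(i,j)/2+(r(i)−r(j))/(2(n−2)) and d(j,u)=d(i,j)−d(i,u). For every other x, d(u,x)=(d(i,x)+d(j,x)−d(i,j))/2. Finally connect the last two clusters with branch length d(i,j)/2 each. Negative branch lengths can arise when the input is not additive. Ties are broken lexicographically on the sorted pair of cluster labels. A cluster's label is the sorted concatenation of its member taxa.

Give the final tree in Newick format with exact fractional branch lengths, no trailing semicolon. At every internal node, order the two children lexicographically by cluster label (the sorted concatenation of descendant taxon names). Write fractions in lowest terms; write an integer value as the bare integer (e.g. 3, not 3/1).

iteration 1: select J,P (d=6, Q=-124); attach at lengths (-16, 22); label the merged cluster JP
  updated: d(JP,N)=39/2, d(JP,U)=73/2
iteration 2: select JP,N (d=39/2, Q=-97); attach at lengths (15/2, 12); label the merged cluster JNP
  updated: d(JNP,U)=29
iteration 3: select JNP,U (d=29); attach at lengths (29/2, 29/2); label the merged cluster JNPU
final tree: (((J:-16,P:22):15/2,N:12):29/2,U:29/2)
total length: 109/2

(((J:-16,P:22):15/2,N:12):29/2,U:29/2)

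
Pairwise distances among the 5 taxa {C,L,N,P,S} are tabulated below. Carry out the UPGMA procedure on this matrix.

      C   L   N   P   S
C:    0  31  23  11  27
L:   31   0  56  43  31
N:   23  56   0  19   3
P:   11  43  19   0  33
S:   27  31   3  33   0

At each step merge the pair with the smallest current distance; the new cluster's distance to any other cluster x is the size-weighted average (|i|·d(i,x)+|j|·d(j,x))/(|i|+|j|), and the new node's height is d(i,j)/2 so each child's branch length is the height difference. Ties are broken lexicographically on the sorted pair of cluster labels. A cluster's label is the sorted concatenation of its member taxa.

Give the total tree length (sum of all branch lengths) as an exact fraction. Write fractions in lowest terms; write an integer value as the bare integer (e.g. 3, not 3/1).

step 1: merge (N,S) at d=3; branch lengths N→3/2, S→3/2; new cluster NS
  updated: d(C,NS)=25, d(L,NS)=87/2, d(NS,P)=26
step 2: merge (C,P) at d=11; branch lengths C→11/2, P→11/2; new cluster CP
  updated: d(CP,L)=37, d(CP,NS)=51/2
step 3: merge (CP,NS) at d=51/2; branch lengths CP→29/4, NS→45/4; new cluster CNPS
  updated: d(CNPS,L)=161/4
step 4: merge (CNPS,L) at d=161/4; branch lengths CNPS→59/8, L→161/8; new cluster CLNPS
final tree: (((C:11/2,P:11/2):29/4,(N:3/2,S:3/2):45/4):59/8,L:161/8)
total length: 60

60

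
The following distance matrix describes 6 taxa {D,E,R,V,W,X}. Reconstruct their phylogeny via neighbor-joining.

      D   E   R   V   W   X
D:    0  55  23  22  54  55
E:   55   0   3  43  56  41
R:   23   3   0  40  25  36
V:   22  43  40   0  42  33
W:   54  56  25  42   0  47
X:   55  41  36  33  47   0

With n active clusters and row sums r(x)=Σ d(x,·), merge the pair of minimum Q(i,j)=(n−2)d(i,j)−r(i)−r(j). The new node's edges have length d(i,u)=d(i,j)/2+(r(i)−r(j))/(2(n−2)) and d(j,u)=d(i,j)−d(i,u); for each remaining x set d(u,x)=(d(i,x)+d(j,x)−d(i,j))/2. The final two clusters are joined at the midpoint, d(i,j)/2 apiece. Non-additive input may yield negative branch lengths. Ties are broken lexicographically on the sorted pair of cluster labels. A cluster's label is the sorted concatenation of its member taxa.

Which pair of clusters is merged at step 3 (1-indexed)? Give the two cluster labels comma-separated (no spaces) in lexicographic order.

1. join E+R (d=3, Q=-313) ⇒ ER; edges |E|=83/8, |R|=-59/8
  updated: d(D,ER)=75/2, d(ER,V)=40, d(ER,W)=39, d(ER,X)=37
2. join D+V (d=22, Q=-479/2) ⇒ DV; edges |D|=65/4, |V|=23/4
  updated: d(DV,ER)=111/4, d(DV,W)=37, d(DV,X)=33
3. join DV+X (d=33, Q=-595/4) ⇒ DVX; edges |DV|=187/16, |X|=341/16
  updated: d(DVX,ER)=127/8, d(DVX,W)=51/2
4. join DVX+ER (d=127/8, Q=-643/8) ⇒ DERVX; edges |DVX|=19/16, |ER|=235/16
  updated: d(DERVX,W)=389/16
5. join DERVX+W (d=389/16) ⇒ DERVWX; edges |DERVX|=389/32, |W|=389/32
final tree: ((((D:65/4,V:23/4):187/16,X:341/16):19/16,(E:83/8,R:-59/8):235/16):389/32,W:389/32)
total length: 1571/16

DV,X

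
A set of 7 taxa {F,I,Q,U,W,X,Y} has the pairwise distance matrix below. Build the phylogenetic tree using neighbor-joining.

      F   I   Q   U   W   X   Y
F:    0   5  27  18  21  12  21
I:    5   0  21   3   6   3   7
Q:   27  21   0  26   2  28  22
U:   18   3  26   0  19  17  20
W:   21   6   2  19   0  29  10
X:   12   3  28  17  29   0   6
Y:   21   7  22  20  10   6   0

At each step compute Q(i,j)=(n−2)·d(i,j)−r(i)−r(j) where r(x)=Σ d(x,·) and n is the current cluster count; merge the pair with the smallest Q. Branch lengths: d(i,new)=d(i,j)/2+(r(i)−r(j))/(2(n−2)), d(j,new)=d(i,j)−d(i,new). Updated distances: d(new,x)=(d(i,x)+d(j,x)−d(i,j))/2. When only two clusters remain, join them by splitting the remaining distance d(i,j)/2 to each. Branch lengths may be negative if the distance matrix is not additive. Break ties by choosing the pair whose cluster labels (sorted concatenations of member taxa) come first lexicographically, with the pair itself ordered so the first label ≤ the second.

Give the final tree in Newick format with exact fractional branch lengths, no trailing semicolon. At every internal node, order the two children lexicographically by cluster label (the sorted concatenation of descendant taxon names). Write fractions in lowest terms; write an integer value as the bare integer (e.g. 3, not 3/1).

(((F:135/16,(I:-53/12,U:89/12):25/16):11/16,(Q:49/10,W:-29/10):217/16):75/32,(X:41/16,Y:55/16):75/32)

step 1: merge (Q,W) at d=2, Q=-203; branch lengths Q→49/10, W→-29/10; new cluster QW
  updated: d(F,QW)=23, d(I,QW)=25/2, d(QW,U)=43/2, d(QW,X)=55/2, d(QW,Y)=15
step 2: merge (X,Y) at d=6, Q=-221/2; branch lengths X→41/16, Y→55/16; new cluster XY
  updated: d(F,XY)=27/2, d(I,XY)=2, d(QW,XY)=73/4, d(U,XY)=31/2
step 3: merge (I,U) at d=3, Q=-143/2; branch lengths I→-53/12, U→89/12; new cluster IU
  updated: d(F,IU)=10, d(IU,QW)=31/2, d(IU,XY)=29/4
step 4: merge (F,IU) at d=10, Q=-237/4; branch lengths F→135/16, IU→25/16; new cluster FIU
  updated: d(FIU,QW)=57/4, d(FIU,XY)=43/8
step 5: merge (FIU,QW) at d=57/4, Q=-303/8; branch lengths FIU→11/16, QW→217/16; new cluster FIQUW
  updated: d(FIQUW,XY)=75/16
step 6: merge (FIQUW,XY) at d=75/16; branch lengths FIQUW→75/32, XY→75/32; new cluster FIQUWXY
final tree: (((F:135/16,(I:-53/12,U:89/12):25/16):11/16,(Q:49/10,W:-29/10):217/16):75/32,(X:41/16,Y:55/16):75/32)
total length: 639/16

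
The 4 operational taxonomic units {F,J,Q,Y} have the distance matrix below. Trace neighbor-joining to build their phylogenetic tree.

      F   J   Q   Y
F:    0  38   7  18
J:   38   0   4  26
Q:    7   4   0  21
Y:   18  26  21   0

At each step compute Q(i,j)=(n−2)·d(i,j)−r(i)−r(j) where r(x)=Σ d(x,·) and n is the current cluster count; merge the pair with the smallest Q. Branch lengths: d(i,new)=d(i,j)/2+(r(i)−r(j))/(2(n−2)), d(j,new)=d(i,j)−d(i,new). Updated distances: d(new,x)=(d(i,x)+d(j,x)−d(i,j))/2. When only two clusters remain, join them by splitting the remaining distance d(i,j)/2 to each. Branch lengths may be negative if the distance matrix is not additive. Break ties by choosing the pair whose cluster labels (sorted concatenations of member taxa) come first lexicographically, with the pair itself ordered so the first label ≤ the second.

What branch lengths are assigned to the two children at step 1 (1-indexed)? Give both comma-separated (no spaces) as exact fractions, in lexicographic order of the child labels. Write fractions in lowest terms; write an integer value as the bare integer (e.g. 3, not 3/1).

1. join F+Y (d=18, Q=-92) ⇒ FY; edges |F|=17/2, |Y|=19/2
  updated: d(FY,J)=23, d(FY,Q)=5
2. join FY+J (d=23, Q=-32) ⇒ FJY; edges |FY|=12, |J|=11
  updated: d(FJY,Q)=-7
3. join FJY+Q (d=-7) ⇒ FJQY; edges |FJY|=-7/2, |Q|=-7/2
final tree: (((F:17/2,Y:19/2):12,J:11):-7/2,Q:-7/2)
total length: 34

17/2,19/2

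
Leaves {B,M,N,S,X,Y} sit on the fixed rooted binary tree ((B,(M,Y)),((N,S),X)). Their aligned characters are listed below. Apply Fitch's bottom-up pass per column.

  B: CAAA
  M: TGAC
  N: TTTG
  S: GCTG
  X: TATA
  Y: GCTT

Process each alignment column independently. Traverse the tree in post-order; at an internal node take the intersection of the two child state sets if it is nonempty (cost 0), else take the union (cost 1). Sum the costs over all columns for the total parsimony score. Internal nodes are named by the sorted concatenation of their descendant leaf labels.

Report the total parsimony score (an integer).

12

site 0, node MY: M={T} ∪ Y={G} → {G,T} (+1)
site 0, node BMY: B={C} ∪ MY={G,T} → {C,G,T} (+1)
site 0, node NS: N={T} ∪ S={G} → {G,T} (+1)
site 0, node NSX: NS={G,T} ∩ X={T} → {T} (+0)
site 0, node BMNSXY: BMY={C,G,T} ∩ NSX={T} → {T} (+0)
site 1, node MY: M={G} ∪ Y={C} → {C,G} (+1)
site 1, node BMY: B={A} ∪ MY={C,G} → {A,C,G} (+1)
site 1, node NS: N={T} ∪ S={C} → {C,T} (+1)
site 1, node NSX: NS={C,T} ∪ X={A} → {A,C,T} (+1)
site 1, node BMNSXY: BMY={A,C,G} ∩ NSX={A,C,T} → {A,C} (+0)
site 2, node MY: M={A} ∪ Y={T} → {A,T} (+1)
site 2, node BMY: B={A} ∩ MY={A,T} → {A} (+0)
site 2, node NS: N={T} ∩ S={T} → {T} (+0)
site 2, node NSX: NS={T} ∩ X={T} → {T} (+0)
site 2, node BMNSXY: BMY={A} ∪ NSX={T} → {A,T} (+1)
site 3, node MY: M={C} ∪ Y={T} → {C,T} (+1)
site 3, node BMY: B={A} ∪ MY={C,T} → {A,C,T} (+1)
site 3, node NS: N={G} ∩ S={G} → {G} (+0)
site 3, node NSX: NS={G} ∪ X={A} → {A,G} (+1)
site 3, node BMNSXY: BMY={A,C,T} ∩ NSX={A,G} → {A} (+0)
per-site changes: [3, 4, 2, 3]; total = 12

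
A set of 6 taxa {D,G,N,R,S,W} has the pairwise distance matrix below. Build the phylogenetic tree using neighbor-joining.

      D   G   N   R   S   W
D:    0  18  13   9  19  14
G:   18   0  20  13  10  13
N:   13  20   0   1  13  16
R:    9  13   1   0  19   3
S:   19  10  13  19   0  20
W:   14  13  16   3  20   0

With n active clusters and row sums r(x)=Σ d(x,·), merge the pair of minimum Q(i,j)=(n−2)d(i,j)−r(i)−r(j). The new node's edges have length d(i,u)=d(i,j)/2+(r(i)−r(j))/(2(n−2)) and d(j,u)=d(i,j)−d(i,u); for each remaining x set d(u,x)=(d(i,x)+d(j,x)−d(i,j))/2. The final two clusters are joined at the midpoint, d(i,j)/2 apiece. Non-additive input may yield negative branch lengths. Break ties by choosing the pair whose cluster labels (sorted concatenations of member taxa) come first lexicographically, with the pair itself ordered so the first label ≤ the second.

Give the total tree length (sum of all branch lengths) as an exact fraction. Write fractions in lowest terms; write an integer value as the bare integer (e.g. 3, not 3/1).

541/16

iteration 1: select G,S (d=10, Q=-115); attach at lengths (33/8, 47/8); label the merged cluster GS
  updated: d(D,GS)=27/2, d(GS,N)=23/2, d(GS,R)=11, d(GS,W)=23/2
iteration 2: select N,R (d=1, Q=-125/2); attach at lengths (41/12, -29/12); label the merged cluster NR
  updated: d(D,NR)=21/2, d(GS,NR)=43/4, d(NR,W)=9
iteration 3: select D,NR (d=21/2, Q=-189/4); attach at lengths (115/16, 53/16); label the merged cluster DNR
  updated: d(DNR,GS)=55/8, d(DNR,W)=25/4
iteration 4: select DNR,GS (d=55/8, Q=-197/8); attach at lengths (13/16, 97/16); label the merged cluster DGNRS
  updated: d(DGNRS,W)=87/16
iteration 5: select DGNRS,W (d=87/16); attach at lengths (87/32, 87/32); label the merged cluster DGNRSW
final tree: (((D:115/16,(N:41/12,R:-29/12):53/16):13/16,(G:33/8,S:47/8):97/16):87/32,W:87/32)
total length: 541/16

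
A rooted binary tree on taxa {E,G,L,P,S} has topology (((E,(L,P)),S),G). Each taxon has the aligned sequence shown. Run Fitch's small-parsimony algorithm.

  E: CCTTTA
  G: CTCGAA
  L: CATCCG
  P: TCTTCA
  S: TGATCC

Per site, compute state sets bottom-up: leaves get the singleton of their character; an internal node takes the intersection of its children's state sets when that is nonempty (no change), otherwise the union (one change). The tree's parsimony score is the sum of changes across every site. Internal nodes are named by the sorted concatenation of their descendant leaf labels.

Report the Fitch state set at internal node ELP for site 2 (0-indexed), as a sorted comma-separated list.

T

[col 0] LP: children L:{C}, P:{T} ∪→ {C,T}; cost 1
[col 0] ELP: children E:{C}, LP:{C,T} ∩→ {C}; cost 0
[col 0] ELPS: children ELP:{C}, S:{T} ∪→ {C,T}; cost 1
[col 0] EGLPS: children ELPS:{C,T}, G:{C} ∩→ {C}; cost 0
[col 1] LP: children L:{A}, P:{C} ∪→ {A,C}; cost 1
[col 1] ELP: children E:{C}, LP:{A,C} ∩→ {C}; cost 0
[col 1] ELPS: children ELP:{C}, S:{G} ∪→ {C,G}; cost 1
[col 1] EGLPS: children ELPS:{C,G}, G:{T} ∪→ {C,G,T}; cost 1
[col 2] LP: children L:{T}, P:{T} ∩→ {T}; cost 0
[col 2] ELP: children E:{T}, LP:{T} ∩→ {T}; cost 0
[col 2] ELPS: children ELP:{T}, S:{A} ∪→ {A,T}; cost 1
[col 2] EGLPS: children ELPS:{A,T}, G:{C} ∪→ {A,C,T}; cost 1
[col 3] LP: children L:{C}, P:{T} ∪→ {C,T}; cost 1
[col 3] ELP: children E:{T}, LP:{C,T} ∩→ {T}; cost 0
[col 3] ELPS: children ELP:{T}, S:{T} ∩→ {T}; cost 0
[col 3] EGLPS: children ELPS:{T}, G:{G} ∪→ {G,T}; cost 1
[col 4] LP: children L:{C}, P:{C} ∩→ {C}; cost 0
[col 4] ELP: children E:{T}, LP:{C} ∪→ {C,T}; cost 1
[col 4] ELPS: children ELP:{C,T}, S:{C} ∩→ {C}; cost 0
[col 4] EGLPS: children ELPS:{C}, G:{A} ∪→ {A,C}; cost 1
[col 5] LP: children L:{G}, P:{A} ∪→ {A,G}; cost 1
[col 5] ELP: children E:{A}, LP:{A,G} ∩→ {A}; cost 0
[col 5] ELPS: children ELP:{A}, S:{C} ∪→ {A,C}; cost 1
[col 5] EGLPS: children ELPS:{A,C}, G:{A} ∩→ {A}; cost 0
per-site changes: [2, 3, 2, 2, 2, 2]; total = 13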